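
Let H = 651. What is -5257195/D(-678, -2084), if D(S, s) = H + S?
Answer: 5257195/27 ≈ 1.9471e+5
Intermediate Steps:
D(S, s) = 651 + S
-5257195/D(-678, -2084) = -5257195/(651 - 678) = -5257195/(-27) = -5257195*(-1/27) = 5257195/27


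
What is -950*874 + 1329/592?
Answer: -491536271/592 ≈ -8.3030e+5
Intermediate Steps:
-950*874 + 1329/592 = -830300 + 1329*(1/592) = -830300 + 1329/592 = -491536271/592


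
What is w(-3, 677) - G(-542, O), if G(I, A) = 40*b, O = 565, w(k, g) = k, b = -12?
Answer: 477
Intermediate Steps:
G(I, A) = -480 (G(I, A) = 40*(-12) = -480)
w(-3, 677) - G(-542, O) = -3 - 1*(-480) = -3 + 480 = 477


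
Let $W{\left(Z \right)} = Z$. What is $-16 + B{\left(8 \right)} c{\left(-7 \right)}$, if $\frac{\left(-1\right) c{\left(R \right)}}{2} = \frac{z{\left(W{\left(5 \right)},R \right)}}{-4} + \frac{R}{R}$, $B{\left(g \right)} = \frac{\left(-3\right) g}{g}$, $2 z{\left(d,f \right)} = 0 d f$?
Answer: $-10$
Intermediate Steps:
$z{\left(d,f \right)} = 0$ ($z{\left(d,f \right)} = \frac{0 d f}{2} = \frac{0 f}{2} = \frac{1}{2} \cdot 0 = 0$)
$B{\left(g \right)} = -3$
$c{\left(R \right)} = -2$ ($c{\left(R \right)} = - 2 \left(\frac{0}{-4} + \frac{R}{R}\right) = - 2 \left(0 \left(- \frac{1}{4}\right) + 1\right) = - 2 \left(0 + 1\right) = \left(-2\right) 1 = -2$)
$-16 + B{\left(8 \right)} c{\left(-7 \right)} = -16 - -6 = -16 + 6 = -10$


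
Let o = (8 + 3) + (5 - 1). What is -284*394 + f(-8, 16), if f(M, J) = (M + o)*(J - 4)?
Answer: -111812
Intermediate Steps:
o = 15 (o = 11 + 4 = 15)
f(M, J) = (-4 + J)*(15 + M) (f(M, J) = (M + 15)*(J - 4) = (15 + M)*(-4 + J) = (-4 + J)*(15 + M))
-284*394 + f(-8, 16) = -284*394 + (-60 - 4*(-8) + 15*16 + 16*(-8)) = -111896 + (-60 + 32 + 240 - 128) = -111896 + 84 = -111812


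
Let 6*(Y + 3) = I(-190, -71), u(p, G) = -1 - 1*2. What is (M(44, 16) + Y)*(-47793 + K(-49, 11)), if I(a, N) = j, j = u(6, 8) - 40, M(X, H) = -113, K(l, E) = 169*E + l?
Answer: 33981437/6 ≈ 5.6636e+6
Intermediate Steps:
K(l, E) = l + 169*E
u(p, G) = -3 (u(p, G) = -1 - 2 = -3)
j = -43 (j = -3 - 40 = -43)
I(a, N) = -43
Y = -61/6 (Y = -3 + (1/6)*(-43) = -3 - 43/6 = -61/6 ≈ -10.167)
(M(44, 16) + Y)*(-47793 + K(-49, 11)) = (-113 - 61/6)*(-47793 + (-49 + 169*11)) = -739*(-47793 + (-49 + 1859))/6 = -739*(-47793 + 1810)/6 = -739/6*(-45983) = 33981437/6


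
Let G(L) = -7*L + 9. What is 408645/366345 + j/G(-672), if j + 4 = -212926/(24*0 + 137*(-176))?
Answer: 172151963289/154190344616 ≈ 1.1165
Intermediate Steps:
G(L) = 9 - 7*L
j = 58239/12056 (j = -4 - 212926/(24*0 + 137*(-176)) = -4 - 212926/(0 - 24112) = -4 - 212926/(-24112) = -4 - 212926*(-1/24112) = -4 + 106463/12056 = 58239/12056 ≈ 4.8307)
408645/366345 + j/G(-672) = 408645/366345 + 58239/(12056*(9 - 7*(-672))) = 408645*(1/366345) + 58239/(12056*(9 + 4704)) = 9081/8141 + (58239/12056)/4713 = 9081/8141 + (58239/12056)*(1/4713) = 9081/8141 + 19413/18939976 = 172151963289/154190344616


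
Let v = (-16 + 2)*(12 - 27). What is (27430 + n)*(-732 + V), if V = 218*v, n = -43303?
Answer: -715046904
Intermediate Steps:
v = 210 (v = -14*(-15) = 210)
V = 45780 (V = 218*210 = 45780)
(27430 + n)*(-732 + V) = (27430 - 43303)*(-732 + 45780) = -15873*45048 = -715046904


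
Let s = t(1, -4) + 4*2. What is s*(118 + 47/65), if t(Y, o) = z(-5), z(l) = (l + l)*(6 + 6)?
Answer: -864304/65 ≈ -13297.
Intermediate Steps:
z(l) = 24*l (z(l) = (2*l)*12 = 24*l)
t(Y, o) = -120 (t(Y, o) = 24*(-5) = -120)
s = -112 (s = -120 + 4*2 = -120 + 8 = -112)
s*(118 + 47/65) = -112*(118 + 47/65) = -112*7717/65 = -864304/65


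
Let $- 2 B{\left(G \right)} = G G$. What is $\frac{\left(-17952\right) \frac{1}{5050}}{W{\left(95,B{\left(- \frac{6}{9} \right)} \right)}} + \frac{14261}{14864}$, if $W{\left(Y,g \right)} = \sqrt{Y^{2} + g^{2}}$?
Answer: $\frac{14261}{14864} - \frac{80784 \sqrt{731029}}{1845848225} \approx 0.92201$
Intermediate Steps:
$B{\left(G \right)} = - \frac{G^{2}}{2}$ ($B{\left(G \right)} = - \frac{G G}{2} = - \frac{G^{2}}{2}$)
$\frac{\left(-17952\right) \frac{1}{5050}}{W{\left(95,B{\left(- \frac{6}{9} \right)} \right)}} + \frac{14261}{14864} = \frac{\left(-17952\right) \frac{1}{5050}}{\sqrt{95^{2} + \left(- \frac{\left(- \frac{6}{9}\right)^{2}}{2}\right)^{2}}} + \frac{14261}{14864} = \frac{\left(-17952\right) \frac{1}{5050}}{\sqrt{9025 + \left(- \frac{\left(\left(-6\right) \frac{1}{9}\right)^{2}}{2}\right)^{2}}} + 14261 \cdot \frac{1}{14864} = - \frac{8976}{2525 \sqrt{9025 + \left(- \frac{\left(- \frac{2}{3}\right)^{2}}{2}\right)^{2}}} + \frac{14261}{14864} = - \frac{8976}{2525 \sqrt{9025 + \left(\left(- \frac{1}{2}\right) \frac{4}{9}\right)^{2}}} + \frac{14261}{14864} = - \frac{8976}{2525 \sqrt{9025 + \left(- \frac{2}{9}\right)^{2}}} + \frac{14261}{14864} = - \frac{8976}{2525 \sqrt{9025 + \frac{4}{81}}} + \frac{14261}{14864} = - \frac{8976}{2525 \sqrt{\frac{731029}{81}}} + \frac{14261}{14864} = - \frac{8976}{2525 \frac{\sqrt{731029}}{9}} + \frac{14261}{14864} = - \frac{8976 \frac{9 \sqrt{731029}}{731029}}{2525} + \frac{14261}{14864} = - \frac{80784 \sqrt{731029}}{1845848225} + \frac{14261}{14864} = \frac{14261}{14864} - \frac{80784 \sqrt{731029}}{1845848225}$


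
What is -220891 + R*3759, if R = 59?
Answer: 890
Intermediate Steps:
-220891 + R*3759 = -220891 + 59*3759 = -220891 + 221781 = 890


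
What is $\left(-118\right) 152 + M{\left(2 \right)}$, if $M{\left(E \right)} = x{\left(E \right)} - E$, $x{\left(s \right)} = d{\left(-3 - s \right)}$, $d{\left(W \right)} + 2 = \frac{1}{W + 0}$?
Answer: $- \frac{89701}{5} \approx -17940.0$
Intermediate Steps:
$d{\left(W \right)} = -2 + \frac{1}{W}$ ($d{\left(W \right)} = -2 + \frac{1}{W + 0} = -2 + \frac{1}{W}$)
$x{\left(s \right)} = -2 + \frac{1}{-3 - s}$
$M{\left(E \right)} = - E + \frac{-7 - 2 E}{3 + E}$ ($M{\left(E \right)} = \frac{-7 - 2 E}{3 + E} - E = - E + \frac{-7 - 2 E}{3 + E}$)
$\left(-118\right) 152 + M{\left(2 \right)} = \left(-118\right) 152 + \frac{-1 + \left(-2 - 2\right) \left(3 + 2\right)}{3 + 2} = -17936 + \frac{-1 + \left(-2 - 2\right) 5}{5} = -17936 + \frac{-1 - 20}{5} = -17936 + \frac{1}{5} \left(-21\right) = -17936 - \frac{21}{5} = - \frac{89701}{5}$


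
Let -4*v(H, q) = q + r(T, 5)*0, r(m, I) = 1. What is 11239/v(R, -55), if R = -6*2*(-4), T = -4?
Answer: 44956/55 ≈ 817.38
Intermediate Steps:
R = 48 (R = -12*(-4) = 48)
v(H, q) = -q/4 (v(H, q) = -(q + 1*0)/4 = -(q + 0)/4 = -q/4)
11239/v(R, -55) = 11239/((-¼*(-55))) = 11239/(55/4) = 11239*(4/55) = 44956/55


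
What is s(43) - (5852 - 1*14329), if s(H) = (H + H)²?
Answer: 15873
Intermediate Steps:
s(H) = 4*H² (s(H) = (2*H)² = 4*H²)
s(43) - (5852 - 1*14329) = 4*43² - (5852 - 1*14329) = 4*1849 - (5852 - 14329) = 7396 - 1*(-8477) = 7396 + 8477 = 15873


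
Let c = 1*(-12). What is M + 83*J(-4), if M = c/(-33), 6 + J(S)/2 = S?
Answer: -18256/11 ≈ -1659.6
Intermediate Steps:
c = -12
J(S) = -12 + 2*S
M = 4/11 (M = -12/(-33) = -12*(-1/33) = 4/11 ≈ 0.36364)
M + 83*J(-4) = 4/11 + 83*(-12 + 2*(-4)) = 4/11 + 83*(-12 - 8) = 4/11 + 83*(-20) = 4/11 - 1660 = -18256/11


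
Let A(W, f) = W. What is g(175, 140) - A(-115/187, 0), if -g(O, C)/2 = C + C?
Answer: -104605/187 ≈ -559.38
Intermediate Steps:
g(O, C) = -4*C (g(O, C) = -2*(C + C) = -4*C)
g(175, 140) - A(-115/187, 0) = -4*140 - (-115)/187 = -560 - (-115)/187 = -560 - 1*(-115/187) = -560 + 115/187 = -104605/187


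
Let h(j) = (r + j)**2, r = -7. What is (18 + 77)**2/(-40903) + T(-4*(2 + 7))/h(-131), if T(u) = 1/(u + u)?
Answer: -12374832103/56084884704 ≈ -0.22064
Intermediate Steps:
h(j) = (-7 + j)**2
T(u) = 1/(2*u)
(18 + 77)**2/(-40903) + T(-4*(2 + 7))/h(-131) = (18 + 77)**2/(-40903) + (1/(2*((-4*(2 + 7)))))/((-7 - 131)**2) = 95**2*(-1/40903) + (1/(2*((-4*9))))/((-138)**2) = 9025*(-1/40903) + ((1/2)/(-36))/19044 = -9025/40903 + ((1/2)*(-1/36))*(1/19044) = -9025/40903 - 1/72*1/19044 = -9025/40903 - 1/1371168 = -12374832103/56084884704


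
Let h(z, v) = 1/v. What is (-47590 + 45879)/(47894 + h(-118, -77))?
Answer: -131747/3687837 ≈ -0.035725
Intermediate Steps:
(-47590 + 45879)/(47894 + h(-118, -77)) = (-47590 + 45879)/(47894 + 1/(-77)) = -1711/(47894 - 1/77) = -1711/3687837/77 = -1711*77/3687837 = -131747/3687837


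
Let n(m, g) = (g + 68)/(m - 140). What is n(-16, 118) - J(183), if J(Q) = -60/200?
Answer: -58/65 ≈ -0.89231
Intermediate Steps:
J(Q) = -3/10 (J(Q) = -60*1/200 = -3/10)
n(m, g) = (68 + g)/(-140 + m)
n(-16, 118) - J(183) = (68 + 118)/(-140 - 16) - 1*(-3/10) = 186/(-156) + 3/10 = -1/156*186 + 3/10 = -31/26 + 3/10 = -58/65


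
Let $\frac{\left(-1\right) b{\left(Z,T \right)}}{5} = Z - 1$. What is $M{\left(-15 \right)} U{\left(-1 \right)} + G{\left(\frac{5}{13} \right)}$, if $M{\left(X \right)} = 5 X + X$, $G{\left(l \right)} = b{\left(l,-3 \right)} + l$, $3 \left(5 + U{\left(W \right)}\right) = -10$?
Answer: $\frac{9795}{13} \approx 753.46$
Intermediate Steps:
$U{\left(W \right)} = - \frac{25}{3}$ ($U{\left(W \right)} = -5 + \frac{1}{3} \left(-10\right) = -5 - \frac{10}{3} = - \frac{25}{3}$)
$b{\left(Z,T \right)} = 5 - 5 Z$ ($b{\left(Z,T \right)} = - 5 \left(Z - 1\right) = - 5 \left(-1 + Z\right) = 5 - 5 Z$)
$G{\left(l \right)} = 5 - 4 l$ ($G{\left(l \right)} = \left(5 - 5 l\right) + l = 5 - 4 l$)
$M{\left(X \right)} = 6 X$
$M{\left(-15 \right)} U{\left(-1 \right)} + G{\left(\frac{5}{13} \right)} = 6 \left(-15\right) \left(- \frac{25}{3}\right) + \left(5 - 4 \cdot \frac{5}{13}\right) = \left(-90\right) \left(- \frac{25}{3}\right) + \left(5 - 4 \cdot 5 \cdot \frac{1}{13}\right) = 750 + \left(5 - \frac{20}{13}\right) = 750 + \frac{45}{13} = \frac{9795}{13}$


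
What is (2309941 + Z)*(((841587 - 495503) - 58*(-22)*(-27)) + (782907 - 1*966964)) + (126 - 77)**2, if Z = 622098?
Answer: 374054877826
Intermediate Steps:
(2309941 + Z)*(((841587 - 495503) - 58*(-22)*(-27)) + (782907 - 1*966964)) + (126 - 77)**2 = (2309941 + 622098)*(((841587 - 495503) - 58*(-22)*(-27)) + (782907 - 1*966964)) + (126 - 77)**2 = 2932039*((346084 + 1276*(-27)) + (782907 - 966964)) + 49**2 = 2932039*((346084 - 34452) - 184057) + 2401 = 2932039*(311632 - 184057) + 2401 = 2932039*127575 + 2401 = 374054875425 + 2401 = 374054877826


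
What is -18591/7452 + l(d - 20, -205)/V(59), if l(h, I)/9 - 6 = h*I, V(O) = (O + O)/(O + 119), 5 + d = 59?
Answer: -13856524999/146556 ≈ -94548.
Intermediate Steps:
d = 54 (d = -5 + 59 = 54)
V(O) = 2*O/(119 + O) (V(O) = (2*O)/(119 + O) = 2*O/(119 + O))
l(h, I) = 54 + 9*I*h (l(h, I) = 54 + 9*(h*I) = 54 + 9*(I*h) = 54 + 9*I*h)
-18591/7452 + l(d - 20, -205)/V(59) = -18591/7452 + (54 + 9*(-205)*(54 - 20))/((2*59/(119 + 59))) = -18591*1/7452 + (54 + 9*(-205)*34)/((2*59/178)) = -6197/2484 + (54 - 62730)/((2*59*(1/178))) = -6197/2484 - 62676/59/89 = -6197/2484 - 62676*89/59 = -6197/2484 - 5578164/59 = -13856524999/146556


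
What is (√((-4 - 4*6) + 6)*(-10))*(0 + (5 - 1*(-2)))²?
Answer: -490*I*√22 ≈ -2298.3*I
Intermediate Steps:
(√((-4 - 4*6) + 6)*(-10))*(0 + (5 - 1*(-2)))² = (√((-4 - 24) + 6)*(-10))*(0 + (5 + 2))² = (√(-28 + 6)*(-10))*(0 + 7)² = (√(-22)*(-10))*7² = ((I*√22)*(-10))*49 = -10*I*√22*49 = -490*I*√22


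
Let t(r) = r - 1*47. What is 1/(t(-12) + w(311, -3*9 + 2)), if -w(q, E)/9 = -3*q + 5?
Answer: 1/8293 ≈ 0.00012058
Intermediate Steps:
w(q, E) = -45 + 27*q (w(q, E) = -9*(-3*q + 5) = -9*(5 - 3*q) = -45 + 27*q)
t(r) = -47 + r (t(r) = r - 47 = -47 + r)
1/(t(-12) + w(311, -3*9 + 2)) = 1/((-47 - 12) + (-45 + 27*311)) = 1/(-59 + (-45 + 8397)) = 1/(-59 + 8352) = 1/8293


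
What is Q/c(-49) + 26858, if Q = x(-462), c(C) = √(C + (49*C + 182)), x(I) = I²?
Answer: 26858 - 1694*I*√7 ≈ 26858.0 - 4481.9*I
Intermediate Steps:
c(C) = √(182 + 50*C) (c(C) = √(C + (182 + 49*C)) = √(182 + 50*C))
Q = 213444 (Q = (-462)² = 213444)
Q/c(-49) + 26858 = 213444/(√(182 + 50*(-49))) + 26858 = 213444/(√(182 - 2450)) + 26858 = 213444/(√(-2268)) + 26858 = 213444/((18*I*√7)) + 26858 = 213444*(-I*√7/126) + 26858 = -1694*I*√7 + 26858 = 26858 - 1694*I*√7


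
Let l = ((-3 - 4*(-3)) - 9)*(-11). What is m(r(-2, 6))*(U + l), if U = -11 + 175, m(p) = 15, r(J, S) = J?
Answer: 2460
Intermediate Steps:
U = 164
l = 0 (l = ((-3 + 12) - 9)*(-11) = (9 - 9)*(-11) = 0*(-11) = 0)
m(r(-2, 6))*(U + l) = 15*(164 + 0) = 15*164 = 2460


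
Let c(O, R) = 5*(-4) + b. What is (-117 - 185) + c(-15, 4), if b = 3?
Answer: -319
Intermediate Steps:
c(O, R) = -17 (c(O, R) = 5*(-4) + 3 = -20 + 3 = -17)
(-117 - 185) + c(-15, 4) = (-117 - 185) - 17 = -302 - 17 = -319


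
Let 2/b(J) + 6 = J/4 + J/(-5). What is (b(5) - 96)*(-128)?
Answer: 283648/23 ≈ 12333.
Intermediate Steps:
b(J) = 2/(-6 + J/20) (b(J) = 2/(-6 + (J/4 + J/(-5))) = 2/(-6 + (J*(¼) + J*(-⅕))) = 2/(-6 + (J/4 - J/5)) = 2/(-6 + J/20))
(b(5) - 96)*(-128) = (40/(-120 + 5) - 96)*(-128) = (40/(-115) - 96)*(-128) = (40*(-1/115) - 96)*(-128) = (-8/23 - 96)*(-128) = -2216/23*(-128) = 283648/23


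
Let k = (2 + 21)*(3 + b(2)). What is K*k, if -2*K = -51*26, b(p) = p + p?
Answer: 106743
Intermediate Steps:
b(p) = 2*p
K = 663 (K = -(-51)*26/2 = -½*(-1326) = 663)
k = 161 (k = (2 + 21)*(3 + 2*2) = 23*(3 + 4) = 23*7 = 161)
K*k = 663*161 = 106743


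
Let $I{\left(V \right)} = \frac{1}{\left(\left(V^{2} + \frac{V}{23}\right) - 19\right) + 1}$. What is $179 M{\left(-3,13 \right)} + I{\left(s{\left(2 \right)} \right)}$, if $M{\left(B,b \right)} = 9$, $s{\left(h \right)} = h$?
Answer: $\frac{515497}{320} \approx 1610.9$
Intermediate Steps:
$I{\left(V \right)} = \frac{1}{-18 + V^{2} + \frac{V}{23}}$ ($I{\left(V \right)} = \frac{1}{\left(\left(V^{2} + \frac{V}{23}\right) - 19\right) + 1} = \frac{1}{\left(-19 + V^{2} + \frac{V}{23}\right) + 1} = \frac{1}{-18 + V^{2} + \frac{V}{23}}$)
$179 M{\left(-3,13 \right)} + I{\left(s{\left(2 \right)} \right)} = 179 \cdot 9 + \frac{23}{-414 + 2 + 23 \cdot 2^{2}} = 1611 + \frac{23}{-414 + 2 + 23 \cdot 4} = 1611 + \frac{23}{-414 + 2 + 92} = 1611 + \frac{23}{-320} = 1611 + 23 \left(- \frac{1}{320}\right) = 1611 - \frac{23}{320} = \frac{515497}{320}$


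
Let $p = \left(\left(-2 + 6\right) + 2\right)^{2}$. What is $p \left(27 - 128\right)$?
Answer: $-3636$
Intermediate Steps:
$p = 36$ ($p = \left(4 + 2\right)^{2} = 6^{2} = 36$)
$p \left(27 - 128\right) = 36 \left(27 - 128\right) = 36 \left(-101\right) = -3636$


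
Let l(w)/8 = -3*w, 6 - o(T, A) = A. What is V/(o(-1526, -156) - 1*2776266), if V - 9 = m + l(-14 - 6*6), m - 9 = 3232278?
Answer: -134729/115671 ≈ -1.1648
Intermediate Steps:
o(T, A) = 6 - A
l(w) = -24*w (l(w) = 8*(-3*w) = -24*w)
m = 3232287 (m = 9 + 3232278 = 3232287)
V = 3233496 (V = 9 + (3232287 - 24*(-14 - 6*6)) = 9 + (3232287 - 24*(-14 - 36)) = 9 + (3232287 - 24*(-50)) = 9 + (3232287 + 1200) = 9 + 3233487 = 3233496)
V/(o(-1526, -156) - 1*2776266) = 3233496/((6 - 1*(-156)) - 1*2776266) = 3233496/((6 + 156) - 2776266) = 3233496/(162 - 2776266) = 3233496/(-2776104) = 3233496*(-1/2776104) = -134729/115671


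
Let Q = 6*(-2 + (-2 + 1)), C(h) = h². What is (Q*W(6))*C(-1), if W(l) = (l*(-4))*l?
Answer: 2592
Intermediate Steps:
W(l) = -4*l² (W(l) = (-4*l)*l = -4*l²)
Q = -18 (Q = 6*(-2 - 1) = 6*(-3) = -18)
(Q*W(6))*C(-1) = -(-72)*6²*(-1)² = -(-72)*36*1 = -18*(-144)*1 = 2592*1 = 2592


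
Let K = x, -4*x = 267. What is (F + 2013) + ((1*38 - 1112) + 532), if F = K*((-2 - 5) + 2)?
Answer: 7219/4 ≈ 1804.8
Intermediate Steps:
x = -267/4 (x = -¼*267 = -267/4 ≈ -66.750)
K = -267/4 ≈ -66.750
F = 1335/4 (F = -267*((-2 - 5) + 2)/4 = -267*(-7 + 2)/4 = -267/4*(-5) = 1335/4 ≈ 333.75)
(F + 2013) + ((1*38 - 1112) + 532) = (1335/4 + 2013) + ((1*38 - 1112) + 532) = 9387/4 + ((38 - 1112) + 532) = 9387/4 + (-1074 + 532) = 9387/4 - 542 = 7219/4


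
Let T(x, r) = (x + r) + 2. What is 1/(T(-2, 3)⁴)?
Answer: 1/81 ≈ 0.012346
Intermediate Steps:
T(x, r) = 2 + r + x (T(x, r) = (r + x) + 2 = 2 + r + x)
1/(T(-2, 3)⁴) = 1/((2 + 3 - 2)⁴) = 1/(3⁴) = 1/81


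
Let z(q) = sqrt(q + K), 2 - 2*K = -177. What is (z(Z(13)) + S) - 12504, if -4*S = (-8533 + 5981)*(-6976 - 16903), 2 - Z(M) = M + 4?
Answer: -15247306 + sqrt(298)/2 ≈ -1.5247e+7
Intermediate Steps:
Z(M) = -2 - M (Z(M) = 2 - (M + 4) = 2 - (4 + M) = 2 + (-4 - M) = -2 - M)
K = 179/2 (K = 1 - 1/2*(-177) = 1 + 177/2 = 179/2 ≈ 89.500)
S = -15234802 (S = -(-8533 + 5981)*(-6976 - 16903)/4 = -(-638)*(-23879) = -1/4*60939208 = -15234802)
z(q) = sqrt(179/2 + q) (z(q) = sqrt(q + 179/2) = sqrt(179/2 + q))
(z(Z(13)) + S) - 12504 = (sqrt(358 + 4*(-2 - 1*13))/2 - 15234802) - 12504 = (sqrt(358 + 4*(-2 - 13))/2 - 15234802) - 12504 = (sqrt(358 + 4*(-15))/2 - 15234802) - 12504 = (sqrt(358 - 60)/2 - 15234802) - 12504 = (sqrt(298)/2 - 15234802) - 12504 = (-15234802 + sqrt(298)/2) - 12504 = -15247306 + sqrt(298)/2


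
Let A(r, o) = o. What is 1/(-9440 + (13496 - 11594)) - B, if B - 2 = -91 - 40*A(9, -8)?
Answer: -1741279/7538 ≈ -231.00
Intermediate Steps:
B = 231 (B = 2 + (-91 - 40*(-8)) = 2 + (-91 + 320) = 2 + 229 = 231)
1/(-9440 + (13496 - 11594)) - B = 1/(-9440 + (13496 - 11594)) - 1*231 = 1/(-9440 + 1902) - 231 = 1/(-7538) - 231 = -1/7538 - 231 = -1741279/7538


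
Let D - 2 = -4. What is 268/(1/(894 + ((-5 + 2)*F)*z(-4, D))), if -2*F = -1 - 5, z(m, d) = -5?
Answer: 251652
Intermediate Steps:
D = -2 (D = 2 - 4 = -2)
F = 3 (F = -(-1 - 5)/2 = -½*(-6) = 3)
268/(1/(894 + ((-5 + 2)*F)*z(-4, D))) = 268/(1/(894 + ((-5 + 2)*3)*(-5))) = 268/(1/(894 - 3*3*(-5))) = 268/(1/(894 - 9*(-5))) = 268/(1/(894 + 45)) = 268/(1/939) = 268*939 = 251652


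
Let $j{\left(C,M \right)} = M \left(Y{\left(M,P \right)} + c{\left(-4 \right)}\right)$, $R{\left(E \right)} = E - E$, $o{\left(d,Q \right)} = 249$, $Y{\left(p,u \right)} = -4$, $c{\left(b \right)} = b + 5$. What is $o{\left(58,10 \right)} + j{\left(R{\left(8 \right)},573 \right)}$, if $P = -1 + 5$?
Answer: $-1470$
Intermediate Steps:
$c{\left(b \right)} = 5 + b$
$P = 4$
$R{\left(E \right)} = 0$
$j{\left(C,M \right)} = - 3 M$ ($j{\left(C,M \right)} = M \left(-4 + \left(5 - 4\right)\right) = M \left(-4 + 1\right) = M \left(-3\right) = - 3 M$)
$o{\left(58,10 \right)} + j{\left(R{\left(8 \right)},573 \right)} = 249 - 1719 = -1470$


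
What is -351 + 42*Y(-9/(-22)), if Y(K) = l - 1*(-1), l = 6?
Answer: -57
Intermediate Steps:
Y(K) = 7 (Y(K) = 6 - 1*(-1) = 6 + 1 = 7)
-351 + 42*Y(-9/(-22)) = -351 + 42*7 = -351 + 294 = -57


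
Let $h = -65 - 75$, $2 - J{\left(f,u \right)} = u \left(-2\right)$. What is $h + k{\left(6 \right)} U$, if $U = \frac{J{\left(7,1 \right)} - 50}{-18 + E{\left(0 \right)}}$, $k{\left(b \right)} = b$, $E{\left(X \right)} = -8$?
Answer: $- \frac{1682}{13} \approx -129.38$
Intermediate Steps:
$J{\left(f,u \right)} = 2 + 2 u$ ($J{\left(f,u \right)} = 2 - u \left(-2\right) = 2 - - 2 u = 2 + 2 u$)
$h = -140$
$U = \frac{23}{13}$ ($U = \frac{\left(2 + 2 \cdot 1\right) - 50}{-18 - 8} = \frac{\left(2 + 2\right) - 50}{-26} = \left(4 - 50\right) \left(- \frac{1}{26}\right) = \left(-46\right) \left(- \frac{1}{26}\right) = \frac{23}{13} \approx 1.7692$)
$h + k{\left(6 \right)} U = -140 + 6 \cdot \frac{23}{13} = -140 + \frac{138}{13} = - \frac{1682}{13}$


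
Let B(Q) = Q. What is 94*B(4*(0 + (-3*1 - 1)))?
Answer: -1504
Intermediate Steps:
94*B(4*(0 + (-3*1 - 1))) = 94*(4*(0 + (-3*1 - 1))) = 94*(4*(0 + (-3 - 1))) = 94*(4*(0 - 4)) = 94*(4*(-4)) = 94*(-16) = -1504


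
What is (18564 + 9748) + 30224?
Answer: 58536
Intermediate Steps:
(18564 + 9748) + 30224 = 28312 + 30224 = 58536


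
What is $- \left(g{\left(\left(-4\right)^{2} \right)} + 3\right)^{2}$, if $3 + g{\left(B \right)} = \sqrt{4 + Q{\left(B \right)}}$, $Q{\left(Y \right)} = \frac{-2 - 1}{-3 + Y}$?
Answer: $- \frac{49}{13} \approx -3.7692$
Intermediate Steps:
$Q{\left(Y \right)} = - \frac{3}{-3 + Y}$
$g{\left(B \right)} = -3 + \sqrt{4 - \frac{3}{-3 + B}}$
$- \left(g{\left(\left(-4\right)^{2} \right)} + 3\right)^{2} = - \left(\left(-3 + \sqrt{\frac{-15 + 4 \left(-4\right)^{2}}{-3 + \left(-4\right)^{2}}}\right) + 3\right)^{2} = - \left(\left(-3 + \sqrt{\frac{-15 + 4 \cdot 16}{-3 + 16}}\right) + 3\right)^{2} = - \left(\left(-3 + \sqrt{\frac{-15 + 64}{13}}\right) + 3\right)^{2} = - \left(\left(-3 + \sqrt{\frac{1}{13} \cdot 49}\right) + 3\right)^{2} = - \left(\left(-3 + \sqrt{\frac{49}{13}}\right) + 3\right)^{2} = - \left(\left(-3 + \frac{7 \sqrt{13}}{13}\right) + 3\right)^{2} = - \left(\frac{7 \sqrt{13}}{13}\right)^{2} = \left(-1\right) \frac{49}{13} = - \frac{49}{13}$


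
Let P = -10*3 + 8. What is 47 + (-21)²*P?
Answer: -9655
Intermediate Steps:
P = -22 (P = -30 + 8 = -22)
47 + (-21)²*P = 47 + (-21)²*(-22) = 47 + 441*(-22) = 47 - 9702 = -9655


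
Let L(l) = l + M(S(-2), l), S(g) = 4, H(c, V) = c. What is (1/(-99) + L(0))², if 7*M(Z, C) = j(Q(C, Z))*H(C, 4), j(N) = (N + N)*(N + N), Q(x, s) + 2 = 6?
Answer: 1/9801 ≈ 0.00010203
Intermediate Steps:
Q(x, s) = 4 (Q(x, s) = -2 + 6 = 4)
j(N) = 4*N² (j(N) = (2*N)*(2*N) = 4*N²)
M(Z, C) = 64*C/7 (M(Z, C) = ((4*4²)*C)/7 = ((4*16)*C)/7 = (64*C)/7 = 64*C/7)
L(l) = 71*l/7 (L(l) = l + 64*l/7 = 71*l/7)
(1/(-99) + L(0))² = (1/(-99) + (71/7)*0)² = (-1/99 + 0)² = (-1/99)² = 1/9801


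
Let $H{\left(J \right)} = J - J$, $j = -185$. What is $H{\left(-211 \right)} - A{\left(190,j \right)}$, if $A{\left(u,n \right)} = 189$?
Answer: $-189$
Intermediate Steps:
$H{\left(J \right)} = 0$
$H{\left(-211 \right)} - A{\left(190,j \right)} = 0 - 189 = -189$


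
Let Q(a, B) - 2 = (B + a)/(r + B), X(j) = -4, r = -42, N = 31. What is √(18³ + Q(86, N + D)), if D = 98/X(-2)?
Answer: √29396059/71 ≈ 76.364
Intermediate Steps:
D = -49/2 (D = 98/(-4) = 98*(-¼) = -49/2 ≈ -24.500)
Q(a, B) = 2 + (B + a)/(-42 + B)
√(18³ + Q(86, N + D)) = √(18³ + (-84 + 86 + 3*(31 - 49/2))/(-42 + (31 - 49/2))) = √(5832 + (-84 + 86 + 3*(13/2))/(-42 + 13/2)) = √(5832 + (-84 + 86 + 39/2)/(-71/2)) = √(5832 - 2/71*43/2) = √(5832 - 43/71) = √(414029/71) = √29396059/71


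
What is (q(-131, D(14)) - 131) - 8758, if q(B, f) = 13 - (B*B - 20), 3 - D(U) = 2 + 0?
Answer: -26017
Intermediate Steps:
D(U) = 1 (D(U) = 3 - (2 + 0) = 3 - 1*2 = 3 - 2 = 1)
q(B, f) = 33 - B² (q(B, f) = 13 - (B² - 20) = 13 - (-20 + B²) = 13 + (20 - B²) = 33 - B²)
(q(-131, D(14)) - 131) - 8758 = ((33 - 1*(-131)²) - 131) - 8758 = ((33 - 1*17161) - 131) - 8758 = ((33 - 17161) - 131) - 8758 = (-17128 - 131) - 8758 = -17259 - 8758 = -26017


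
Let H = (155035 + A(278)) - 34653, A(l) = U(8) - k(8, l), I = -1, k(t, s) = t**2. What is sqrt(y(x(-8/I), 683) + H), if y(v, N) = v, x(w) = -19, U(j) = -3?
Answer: 2*sqrt(30074) ≈ 346.84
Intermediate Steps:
A(l) = -67 (A(l) = -3 - 1*8**2 = -3 - 1*64 = -3 - 64 = -67)
H = 120315 (H = (155035 - 67) - 34653 = 154968 - 34653 = 120315)
sqrt(y(x(-8/I), 683) + H) = sqrt(-19 + 120315) = sqrt(120296) = 2*sqrt(30074)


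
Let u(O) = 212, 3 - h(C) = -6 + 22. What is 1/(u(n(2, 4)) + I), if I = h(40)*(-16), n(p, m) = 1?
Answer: 1/420 ≈ 0.0023810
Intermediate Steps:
h(C) = -13 (h(C) = 3 - (-6 + 22) = 3 - 1*16 = 3 - 16 = -13)
I = 208 (I = -13*(-16) = 208)
1/(u(n(2, 4)) + I) = 1/(212 + 208) = 1/420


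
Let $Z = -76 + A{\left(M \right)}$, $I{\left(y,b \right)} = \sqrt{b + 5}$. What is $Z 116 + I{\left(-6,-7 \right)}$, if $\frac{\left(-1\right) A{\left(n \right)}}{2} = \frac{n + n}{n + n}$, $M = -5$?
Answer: $-9048 + i \sqrt{2} \approx -9048.0 + 1.4142 i$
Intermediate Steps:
$A{\left(n \right)} = -2$ ($A{\left(n \right)} = - 2 \frac{n + n}{n + n} = - 2 \frac{2 n}{2 n} = - 2 \cdot 2 n \frac{1}{2 n} = \left(-2\right) 1 = -2$)
$I{\left(y,b \right)} = \sqrt{5 + b}$
$Z = -78$ ($Z = -76 - 2 = -78$)
$Z 116 + I{\left(-6,-7 \right)} = \left(-78\right) 116 + \sqrt{5 - 7} = -9048 + \sqrt{-2} = -9048 + i \sqrt{2}$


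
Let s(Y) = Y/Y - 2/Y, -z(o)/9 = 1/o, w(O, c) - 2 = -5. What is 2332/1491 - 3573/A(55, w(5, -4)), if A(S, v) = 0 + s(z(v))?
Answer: -15979697/1491 ≈ -10717.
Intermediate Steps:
w(O, c) = -3 (w(O, c) = 2 - 5 = -3)
z(o) = -9/o
s(Y) = 1 - 2/Y
A(S, v) = -v*(-2 - 9/v)/9 (A(S, v) = 0 + (-2 - 9/v)/((-9/v)) = 0 + (-v/9)*(-2 - 9/v) = 0 - v*(-2 - 9/v)/9 = -v*(-2 - 9/v)/9)
2332/1491 - 3573/A(55, w(5, -4)) = 2332/1491 - 3573/(1 + (2/9)*(-3)) = 2332*(1/1491) - 3573/(1 - 2/3) = 2332/1491 - 3573/1/3 = 2332/1491 - 3573*3 = 2332/1491 - 10719 = -15979697/1491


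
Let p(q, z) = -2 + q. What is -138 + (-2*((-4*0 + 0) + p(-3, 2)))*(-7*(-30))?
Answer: 1962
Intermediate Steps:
-138 + (-2*((-4*0 + 0) + p(-3, 2)))*(-7*(-30)) = -138 + (-2*((-4*0 + 0) + (-2 - 3)))*(-7*(-30)) = -138 - 2*((0 + 0) - 5)*210 = -138 - 2*(0 - 5)*210 = -138 - 2*(-5)*210 = -138 + 10*210 = -138 + 2100 = 1962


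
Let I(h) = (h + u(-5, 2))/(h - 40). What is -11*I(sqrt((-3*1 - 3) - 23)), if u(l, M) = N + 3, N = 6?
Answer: 3641/1629 + 539*I*sqrt(29)/1629 ≈ 2.2351 + 1.7818*I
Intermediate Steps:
u(l, M) = 9 (u(l, M) = 6 + 3 = 9)
I(h) = (9 + h)/(-40 + h) (I(h) = (h + 9)/(h - 40) = (9 + h)/(-40 + h))
-11*I(sqrt((-3*1 - 3) - 23)) = -11*(9 + sqrt((-3*1 - 3) - 23))/(-40 + sqrt((-3*1 - 3) - 23)) = -11*(9 + sqrt((-3 - 3) - 23))/(-40 + sqrt((-3 - 3) - 23)) = -11*(9 + sqrt(-6 - 23))/(-40 + sqrt(-6 - 23)) = -11*(9 + sqrt(-29))/(-40 + sqrt(-29)) = -11*(9 + I*sqrt(29))/(-40 + I*sqrt(29))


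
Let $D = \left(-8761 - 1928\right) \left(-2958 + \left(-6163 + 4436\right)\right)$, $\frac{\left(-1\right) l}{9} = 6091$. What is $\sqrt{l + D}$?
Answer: $\sqrt{50023146} \approx 7072.7$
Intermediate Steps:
$l = -54819$ ($l = \left(-9\right) 6091 = -54819$)
$D = 50077965$ ($D = - 10689 \left(-2958 - 1727\right) = \left(-10689\right) \left(-4685\right) = 50077965$)
$\sqrt{l + D} = \sqrt{-54819 + 50077965} = \sqrt{50023146}$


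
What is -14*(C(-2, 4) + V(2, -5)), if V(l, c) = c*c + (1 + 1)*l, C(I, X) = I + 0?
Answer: -378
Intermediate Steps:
C(I, X) = I
V(l, c) = c² + 2*l
-14*(C(-2, 4) + V(2, -5)) = -14*(-2 + ((-5)² + 2*2)) = -14*(-2 + (25 + 4)) = -14*(-2 + 29) = -14*27 = -378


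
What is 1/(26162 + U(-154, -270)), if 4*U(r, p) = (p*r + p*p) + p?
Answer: 2/109429 ≈ 1.8277e-5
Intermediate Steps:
U(r, p) = p/4 + p²/4 + p*r/4 (U(r, p) = ((p*r + p*p) + p)/4 = ((p*r + p²) + p)/4 = ((p² + p*r) + p)/4 = (p + p² + p*r)/4 = p/4 + p²/4 + p*r/4)
1/(26162 + U(-154, -270)) = 1/(26162 + (¼)*(-270)*(1 - 270 - 154)) = 1/(26162 + (¼)*(-270)*(-423)) = 1/(26162 + 57105/2) = 1/(109429/2) = 2/109429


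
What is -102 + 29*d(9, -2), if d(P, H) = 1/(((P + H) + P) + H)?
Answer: -1399/14 ≈ -99.929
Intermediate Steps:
d(P, H) = 1/(2*H + 2*P) (d(P, H) = 1/(((H + P) + P) + H) = 1/((H + 2*P) + H) = 1/(2*H + 2*P))
-102 + 29*d(9, -2) = -102 + 29*(1/(2*(-2 + 9))) = -102 + 29*((1/2)/7) = -102 + 29*((1/2)*(1/7)) = -102 + 29*(1/14) = -102 + 29/14 = -1399/14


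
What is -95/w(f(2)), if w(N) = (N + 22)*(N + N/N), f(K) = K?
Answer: -95/72 ≈ -1.3194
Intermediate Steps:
w(N) = (1 + N)*(22 + N) (w(N) = (22 + N)*(N + 1) = (22 + N)*(1 + N) = (1 + N)*(22 + N))
-95/w(f(2)) = -95/(22 + 2² + 23*2) = -95/(22 + 4 + 46) = -95/72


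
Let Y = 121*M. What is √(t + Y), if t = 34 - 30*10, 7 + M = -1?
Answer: I*√1234 ≈ 35.128*I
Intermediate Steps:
M = -8 (M = -7 - 1 = -8)
Y = -968 (Y = 121*(-8) = -968)
t = -266 (t = 34 - 300 = -266)
√(t + Y) = √(-266 - 968) = √(-1234) = I*√1234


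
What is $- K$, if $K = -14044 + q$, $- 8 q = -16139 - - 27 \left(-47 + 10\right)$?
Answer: $\frac{47607}{4} \approx 11902.0$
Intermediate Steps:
$q = \frac{8569}{4}$ ($q = - \frac{-16139 - - 27 \left(-47 + 10\right)}{8} = - \frac{-16139 - \left(-27\right) \left(-37\right)}{8} = - \frac{-16139 - 999}{8} = \left(- \frac{1}{8}\right) \left(-17138\right) = \frac{8569}{4} \approx 2142.3$)
$K = - \frac{47607}{4}$ ($K = -14044 + \frac{8569}{4} = - \frac{47607}{4} \approx -11902.0$)
$- K = \left(-1\right) \left(- \frac{47607}{4}\right) = \frac{47607}{4}$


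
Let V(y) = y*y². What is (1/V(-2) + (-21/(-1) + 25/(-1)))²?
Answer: 1089/64 ≈ 17.016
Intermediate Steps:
V(y) = y³
(1/V(-2) + (-21/(-1) + 25/(-1)))² = (1/((-2)³) + (-21/(-1) + 25/(-1)))² = (1/(-8) + (-21*(-1) + 25*(-1)))² = (-⅛ + (21 - 25))² = (-⅛ - 4)² = (-33/8)² = 1089/64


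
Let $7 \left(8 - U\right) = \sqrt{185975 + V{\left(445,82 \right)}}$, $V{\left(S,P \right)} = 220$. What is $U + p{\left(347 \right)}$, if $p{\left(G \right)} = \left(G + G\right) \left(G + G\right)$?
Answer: $481644 - \frac{\sqrt{186195}}{7} \approx 4.8158 \cdot 10^{5}$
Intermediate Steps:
$p{\left(G \right)} = 4 G^{2}$ ($p{\left(G \right)} = 2 G 2 G = 4 G^{2}$)
$U = 8 - \frac{\sqrt{186195}}{7}$ ($U = 8 - \frac{\sqrt{185975 + 220}}{7} = 8 - \frac{\sqrt{186195}}{7} \approx -53.643$)
$U + p{\left(347 \right)} = \left(8 - \frac{\sqrt{186195}}{7}\right) + 4 \cdot 347^{2} = \left(8 - \frac{\sqrt{186195}}{7}\right) + 4 \cdot 120409 = \left(8 - \frac{\sqrt{186195}}{7}\right) + 481636 = 481644 - \frac{\sqrt{186195}}{7}$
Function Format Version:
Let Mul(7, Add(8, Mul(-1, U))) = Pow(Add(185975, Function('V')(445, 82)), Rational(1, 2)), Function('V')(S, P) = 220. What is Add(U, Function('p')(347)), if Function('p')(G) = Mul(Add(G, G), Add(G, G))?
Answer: Add(481644, Mul(Rational(-1, 7), Pow(186195, Rational(1, 2)))) ≈ 4.8158e+5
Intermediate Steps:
Function('p')(G) = Mul(4, Pow(G, 2)) (Function('p')(G) = Mul(Mul(2, G), Mul(2, G)) = Mul(4, Pow(G, 2)))
U = Add(8, Mul(Rational(-1, 7), Pow(186195, Rational(1, 2)))) (U = Add(8, Mul(Rational(-1, 7), Pow(Add(185975, 220), Rational(1, 2)))) = Add(8, Mul(Rational(-1, 7), Pow(186195, Rational(1, 2)))) ≈ -53.643)
Add(U, Function('p')(347)) = Add(Add(8, Mul(Rational(-1, 7), Pow(186195, Rational(1, 2)))), Mul(4, Pow(347, 2))) = Add(Add(8, Mul(Rational(-1, 7), Pow(186195, Rational(1, 2)))), Mul(4, 120409)) = Add(Add(8, Mul(Rational(-1, 7), Pow(186195, Rational(1, 2)))), 481636) = Add(481644, Mul(Rational(-1, 7), Pow(186195, Rational(1, 2))))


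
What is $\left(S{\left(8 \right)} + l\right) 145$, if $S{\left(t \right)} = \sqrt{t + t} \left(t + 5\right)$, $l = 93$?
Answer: $21025$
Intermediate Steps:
$S{\left(t \right)} = \sqrt{2} \sqrt{t} \left(5 + t\right)$ ($S{\left(t \right)} = \sqrt{2 t} \left(5 + t\right) = \sqrt{2} \sqrt{t} \left(5 + t\right)$)
$\left(S{\left(8 \right)} + l\right) 145 = \left(\sqrt{2} \sqrt{8} \left(5 + 8\right) + 93\right) 145 = \left(\sqrt{2} \cdot 2 \sqrt{2} \cdot 13 + 93\right) 145 = \left(52 + 93\right) 145 = 145 \cdot 145 = 21025$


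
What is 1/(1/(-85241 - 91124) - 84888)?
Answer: -176365/14971272121 ≈ -1.1780e-5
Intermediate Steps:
1/(1/(-85241 - 91124) - 84888) = 1/(1/(-176365) - 84888) = 1/(-1/176365 - 84888) = 1/(-14971272121/176365) = -176365/14971272121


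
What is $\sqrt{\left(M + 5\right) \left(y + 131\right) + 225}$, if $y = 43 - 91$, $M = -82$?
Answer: $i \sqrt{6166} \approx 78.524 i$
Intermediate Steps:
$y = -48$
$\sqrt{\left(M + 5\right) \left(y + 131\right) + 225} = \sqrt{\left(-82 + 5\right) \left(-48 + 131\right) + 225} = \sqrt{\left(-77\right) 83 + 225} = \sqrt{-6391 + 225} = \sqrt{-6166} = i \sqrt{6166}$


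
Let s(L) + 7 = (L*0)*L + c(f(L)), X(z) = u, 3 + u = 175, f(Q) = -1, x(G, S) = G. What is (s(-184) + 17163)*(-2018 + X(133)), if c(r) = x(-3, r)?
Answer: -31664438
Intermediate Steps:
u = 172 (u = -3 + 175 = 172)
X(z) = 172
c(r) = -3
s(L) = -10 (s(L) = -7 + ((L*0)*L - 3) = -7 + (0*L - 3) = -7 + (0 - 3) = -7 - 3 = -10)
(s(-184) + 17163)*(-2018 + X(133)) = (-10 + 17163)*(-2018 + 172) = 17153*(-1846) = -31664438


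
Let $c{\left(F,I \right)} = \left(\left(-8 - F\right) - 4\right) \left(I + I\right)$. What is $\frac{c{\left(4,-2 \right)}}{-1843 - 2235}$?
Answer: $- \frac{32}{2039} \approx -0.015694$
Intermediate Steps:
$c{\left(F,I \right)} = 2 I \left(-12 - F\right)$ ($c{\left(F,I \right)} = \left(-12 - F\right) 2 I = 2 I \left(-12 - F\right)$)
$\frac{c{\left(4,-2 \right)}}{-1843 - 2235} = \frac{\left(-2\right) \left(-2\right) \left(12 + 4\right)}{-1843 - 2235} = \frac{\left(-2\right) \left(-2\right) 16}{-4078} = 64 \left(- \frac{1}{4078}\right) = - \frac{32}{2039}$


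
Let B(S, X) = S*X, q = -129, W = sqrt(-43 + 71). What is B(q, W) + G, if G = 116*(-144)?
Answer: -16704 - 258*sqrt(7) ≈ -17387.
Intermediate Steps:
W = 2*sqrt(7) (W = sqrt(28) = 2*sqrt(7) ≈ 5.2915)
G = -16704
B(q, W) + G = -258*sqrt(7) - 16704 = -16704 - 258*sqrt(7)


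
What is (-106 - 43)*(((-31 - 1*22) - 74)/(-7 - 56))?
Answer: -18923/63 ≈ -300.37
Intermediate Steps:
(-106 - 43)*(((-31 - 1*22) - 74)/(-7 - 56)) = -149*((-31 - 22) - 74)/(-63) = -149*(-53 - 74)*(-1)/63 = -(-18923)*(-1)/63 = -149*127/63 = -18923/63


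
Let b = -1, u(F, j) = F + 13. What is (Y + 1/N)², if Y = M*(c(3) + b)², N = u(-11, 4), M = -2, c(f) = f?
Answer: 225/4 ≈ 56.250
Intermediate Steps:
u(F, j) = 13 + F
N = 2 (N = 13 - 11 = 2)
Y = -8 (Y = -2*(3 - 1)² = -2*2² = -2*4 = -8)
(Y + 1/N)² = (-8 + 1/2)² = (-8 + ½)² = (-15/2)² = 225/4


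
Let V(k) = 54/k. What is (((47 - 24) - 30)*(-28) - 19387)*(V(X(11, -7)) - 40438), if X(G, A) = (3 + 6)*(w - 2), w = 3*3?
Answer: 5432204460/7 ≈ 7.7603e+8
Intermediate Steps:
w = 9
X(G, A) = 63 (X(G, A) = (3 + 6)*(9 - 2) = 9*7 = 63)
(((47 - 24) - 30)*(-28) - 19387)*(V(X(11, -7)) - 40438) = (((47 - 24) - 30)*(-28) - 19387)*(54/63 - 40438) = ((23 - 30)*(-28) - 19387)*(54*(1/63) - 40438) = (-7*(-28) - 19387)*(6/7 - 40438) = (196 - 19387)*(-283060/7) = -19191*(-283060/7) = 5432204460/7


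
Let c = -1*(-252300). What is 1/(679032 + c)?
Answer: 1/931332 ≈ 1.0737e-6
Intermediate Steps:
c = 252300
1/(679032 + c) = 1/(679032 + 252300) = 1/931332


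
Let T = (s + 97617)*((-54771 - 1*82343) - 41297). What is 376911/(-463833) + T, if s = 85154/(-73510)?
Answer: -32989633586703421051/1894242435 ≈ -1.7416e+10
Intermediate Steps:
s = -42577/36755 (s = 85154*(-1/73510) = -42577/36755 ≈ -1.1584)
T = -640115520600038/36755 (T = (-42577/36755 + 97617)*((-54771 - 1*82343) - 41297) = 3587870258*((-54771 - 82343) - 41297)/36755 = 3587870258*(-137114 - 41297)/36755 = (3587870258/36755)*(-178411) = -640115520600038/36755 ≈ -1.7416e+10)
376911/(-463833) + T = 376911/(-463833) - 640115520600038/36755 = 376911*(-1/463833) - 640115520600038/36755 = -41879/51537 - 640115520600038/36755 = -32989633586703421051/1894242435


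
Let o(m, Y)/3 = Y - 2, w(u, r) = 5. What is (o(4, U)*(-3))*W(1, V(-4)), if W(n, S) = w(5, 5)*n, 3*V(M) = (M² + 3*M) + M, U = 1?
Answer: 45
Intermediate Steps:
V(M) = M²/3 + 4*M/3 (V(M) = ((M² + 3*M) + M)/3 = (M² + 4*M)/3 = M²/3 + 4*M/3)
o(m, Y) = -6 + 3*Y (o(m, Y) = 3*(Y - 2) = 3*(-2 + Y) = -6 + 3*Y)
W(n, S) = 5*n
(o(4, U)*(-3))*W(1, V(-4)) = ((-6 + 3*1)*(-3))*(5*1) = ((-6 + 3)*(-3))*5 = -3*(-3)*5 = 9*5 = 45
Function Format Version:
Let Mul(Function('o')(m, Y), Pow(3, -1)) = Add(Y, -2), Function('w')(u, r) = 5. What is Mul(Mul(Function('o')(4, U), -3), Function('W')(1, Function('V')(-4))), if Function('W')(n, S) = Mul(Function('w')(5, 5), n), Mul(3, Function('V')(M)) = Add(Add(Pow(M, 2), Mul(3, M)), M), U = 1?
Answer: 45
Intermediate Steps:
Function('V')(M) = Add(Mul(Rational(1, 3), Pow(M, 2)), Mul(Rational(4, 3), M)) (Function('V')(M) = Mul(Rational(1, 3), Add(Add(Pow(M, 2), Mul(3, M)), M)) = Mul(Rational(1, 3), Add(Pow(M, 2), Mul(4, M))) = Add(Mul(Rational(1, 3), Pow(M, 2)), Mul(Rational(4, 3), M)))
Function('o')(m, Y) = Add(-6, Mul(3, Y)) (Function('o')(m, Y) = Mul(3, Add(Y, -2)) = Mul(3, Add(-2, Y)) = Add(-6, Mul(3, Y)))
Function('W')(n, S) = Mul(5, n)
Mul(Mul(Function('o')(4, U), -3), Function('W')(1, Function('V')(-4))) = Mul(Mul(Add(-6, Mul(3, 1)), -3), Mul(5, 1)) = Mul(Mul(Add(-6, 3), -3), 5) = Mul(Mul(-3, -3), 5) = Mul(9, 5) = 45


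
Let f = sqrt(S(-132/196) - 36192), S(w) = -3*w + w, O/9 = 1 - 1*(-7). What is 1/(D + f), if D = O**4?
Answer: 73156608/1966000148938967 - 7*I*sqrt(197038)/11796000893633802 ≈ 3.7211e-8 - 2.6341e-13*I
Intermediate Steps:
O = 72 (O = 9*(1 - 1*(-7)) = 9*(1 + 7) = 9*8 = 72)
S(w) = -2*w
D = 26873856 (D = 72**4 = 26873856)
f = 3*I*sqrt(197038)/7 (f = sqrt(-(-264)/196 - 36192) = sqrt(-2*(-33/49) - 36192) = sqrt(66/49 - 36192) = sqrt(-1773342/49) = 3*I*sqrt(197038)/7 ≈ 190.24*I)
1/(D + f) = 1/(26873856 + 3*I*sqrt(197038)/7)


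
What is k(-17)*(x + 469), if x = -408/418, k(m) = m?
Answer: -1662889/209 ≈ -7956.4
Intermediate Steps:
x = -204/209 (x = -408*1/418 = -204/209 ≈ -0.97608)
k(-17)*(x + 469) = -17*(-204/209 + 469) = -17*97817/209 = -1662889/209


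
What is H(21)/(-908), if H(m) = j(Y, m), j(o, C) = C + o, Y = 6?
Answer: -27/908 ≈ -0.029736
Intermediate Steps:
H(m) = 6 + m (H(m) = m + 6 = 6 + m)
H(21)/(-908) = (6 + 21)/(-908) = 27*(-1/908) = -27/908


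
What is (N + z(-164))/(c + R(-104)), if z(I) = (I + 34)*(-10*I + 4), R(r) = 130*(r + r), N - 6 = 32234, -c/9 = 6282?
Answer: 90740/41789 ≈ 2.1714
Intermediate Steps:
c = -56538 (c = -9*6282 = -56538)
N = 32240 (N = 6 + 32234 = 32240)
R(r) = 260*r (R(r) = 130*(2*r) = 260*r)
z(I) = (4 - 10*I)*(34 + I) (z(I) = (34 + I)*(4 - 10*I) = (4 - 10*I)*(34 + I))
(N + z(-164))/(c + R(-104)) = (32240 + (136 - 336*(-164) - 10*(-164)²))/(-56538 + 260*(-104)) = (32240 + (136 + 55104 - 10*26896))/(-56538 - 27040) = (32240 + (136 + 55104 - 268960))/(-83578) = (32240 - 213720)*(-1/83578) = -181480*(-1/83578) = 90740/41789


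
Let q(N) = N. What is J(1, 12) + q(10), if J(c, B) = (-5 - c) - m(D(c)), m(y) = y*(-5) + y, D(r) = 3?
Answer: 16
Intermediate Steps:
m(y) = -4*y (m(y) = -5*y + y = -4*y)
J(c, B) = 7 - c (J(c, B) = (-5 - c) - (-4)*3 = (-5 - c) - 1*(-12) = (-5 - c) + 12 = 7 - c)
J(1, 12) + q(10) = (7 - 1*1) + 10 = (7 - 1) + 10 = 6 + 10 = 16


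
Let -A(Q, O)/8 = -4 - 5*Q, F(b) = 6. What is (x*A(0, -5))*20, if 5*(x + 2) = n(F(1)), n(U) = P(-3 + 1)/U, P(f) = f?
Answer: -3968/3 ≈ -1322.7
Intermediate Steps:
n(U) = -2/U (n(U) = (-3 + 1)/U = -2/U)
A(Q, O) = 32 + 40*Q (A(Q, O) = -8*(-4 - 5*Q) = 32 + 40*Q)
x = -31/15 (x = -2 + (-2/6)/5 = -2 + (-2*⅙)/5 = -2 + (⅕)*(-⅓) = -2 - 1/15 = -31/15 ≈ -2.0667)
(x*A(0, -5))*20 = -31*(32 + 40*0)/15*20 = -31*(32 + 0)/15*20 = -31/15*32*20 = -992/15*20 = -3968/3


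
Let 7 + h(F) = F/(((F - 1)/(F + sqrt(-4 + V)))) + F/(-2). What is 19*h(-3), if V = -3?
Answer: -589/4 + 57*I*sqrt(7)/4 ≈ -147.25 + 37.702*I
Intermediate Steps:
h(F) = -7 - F/2 + F*(F + I*sqrt(7))/(-1 + F) (h(F) = -7 + (F/(((F - 1)/(F + sqrt(-4 - 3)))) + F/(-2)) = -7 + (F/(((-1 + F)/(F + sqrt(-7)))) + F*(-1/2)) = -7 + (F/(((-1 + F)/(F + I*sqrt(7)))) - F/2) = -7 + (F*((F + I*sqrt(7))/(-1 + F)) - F/2) = -7 + (F*(F + I*sqrt(7))/(-1 + F) - F/2) = -7 + (-F/2 + F*(F + I*sqrt(7))/(-1 + F)) = -7 - F/2 + F*(F + I*sqrt(7))/(-1 + F))
19*h(-3) = 19*((14 + (-3)**2 - 13*(-3) + 2*I*(-3)*sqrt(7))/(2*(-1 - 3))) = 19*((1/2)*(14 + 9 + 39 - 6*I*sqrt(7))/(-4)) = 19*((1/2)*(-1/4)*(62 - 6*I*sqrt(7))) = 19*(-31/4 + 3*I*sqrt(7)/4) = -589/4 + 57*I*sqrt(7)/4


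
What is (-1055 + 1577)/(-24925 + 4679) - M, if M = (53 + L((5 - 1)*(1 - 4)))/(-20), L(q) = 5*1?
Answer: 290957/101230 ≈ 2.8742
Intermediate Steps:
L(q) = 5
M = -29/10 (M = (53 + 5)/(-20) = 58*(-1/20) = -29/10 ≈ -2.9000)
(-1055 + 1577)/(-24925 + 4679) - M = (-1055 + 1577)/(-24925 + 4679) - 1*(-29/10) = 522/(-20246) + 29/10 = 522*(-1/20246) + 29/10 = -261/10123 + 29/10 = 290957/101230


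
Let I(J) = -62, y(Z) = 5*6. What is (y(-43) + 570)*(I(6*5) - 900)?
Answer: -577200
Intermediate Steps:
y(Z) = 30
(y(-43) + 570)*(I(6*5) - 900) = (30 + 570)*(-62 - 900) = 600*(-962) = -577200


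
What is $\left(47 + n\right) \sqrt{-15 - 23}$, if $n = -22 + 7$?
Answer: $32 i \sqrt{38} \approx 197.26 i$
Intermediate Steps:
$n = -15$
$\left(47 + n\right) \sqrt{-15 - 23} = \left(47 - 15\right) \sqrt{-15 - 23} = 32 \sqrt{-38} = 32 i \sqrt{38}$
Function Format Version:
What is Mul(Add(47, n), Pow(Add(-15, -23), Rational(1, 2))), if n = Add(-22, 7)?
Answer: Mul(32, I, Pow(38, Rational(1, 2))) ≈ Mul(197.26, I)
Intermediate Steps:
n = -15
Mul(Add(47, n), Pow(Add(-15, -23), Rational(1, 2))) = Mul(Add(47, -15), Pow(Add(-15, -23), Rational(1, 2))) = Mul(32, Pow(-38, Rational(1, 2))) = Mul(32, Mul(I, Pow(38, Rational(1, 2)))) = Mul(32, I, Pow(38, Rational(1, 2)))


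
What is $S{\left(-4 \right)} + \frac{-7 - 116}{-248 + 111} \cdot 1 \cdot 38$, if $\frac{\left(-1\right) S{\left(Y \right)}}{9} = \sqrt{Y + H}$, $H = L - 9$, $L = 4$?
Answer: $\frac{4674}{137} - 27 i \approx 34.117 - 27.0 i$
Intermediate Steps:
$H = -5$ ($H = 4 - 9 = -5$)
$S{\left(Y \right)} = - 9 \sqrt{-5 + Y}$ ($S{\left(Y \right)} = - 9 \sqrt{Y - 5} = - 9 \sqrt{-5 + Y}$)
$S{\left(-4 \right)} + \frac{-7 - 116}{-248 + 111} \cdot 1 \cdot 38 = - 9 \sqrt{-5 - 4} + \frac{-7 - 116}{-248 + 111} \cdot 1 \cdot 38 = - 9 \sqrt{-9} + - \frac{123}{-137} \cdot 38 = - 9 \cdot 3 i + \left(-123\right) \left(- \frac{1}{137}\right) 38 = - 27 i + \frac{123}{137} \cdot 38 = - 27 i + \frac{4674}{137} = \frac{4674}{137} - 27 i$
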